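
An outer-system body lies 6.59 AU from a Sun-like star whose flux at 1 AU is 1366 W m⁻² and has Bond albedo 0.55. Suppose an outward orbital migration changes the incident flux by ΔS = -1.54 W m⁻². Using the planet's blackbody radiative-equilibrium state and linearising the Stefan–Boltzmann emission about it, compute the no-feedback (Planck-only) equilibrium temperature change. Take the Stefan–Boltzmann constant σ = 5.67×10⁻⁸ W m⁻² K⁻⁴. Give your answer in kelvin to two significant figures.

Irradiance scales as 1/d², so S = 1366 W m⁻² × (1/6.59)² = 31.45 W m⁻².
Unperturbed T_e = [31.45·(1−0.55)/(4σ)]^¼ = 88.88 K.
TOA radiative forcing: ΔF = (1−α)ΔS/4 = 0.45·(-1.54)/4 = -0.1732 W m⁻².
The Planck feedback parameter is 4σT_e³ = 0.1593 W m⁻²/K.
So ΔT₀ = -0.1732/0.1593 = -1.09 K.

-1.1 K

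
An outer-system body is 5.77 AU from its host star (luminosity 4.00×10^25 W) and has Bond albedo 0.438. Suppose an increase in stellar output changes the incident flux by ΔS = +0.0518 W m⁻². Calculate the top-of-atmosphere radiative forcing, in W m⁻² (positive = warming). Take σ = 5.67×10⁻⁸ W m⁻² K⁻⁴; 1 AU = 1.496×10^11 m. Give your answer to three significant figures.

0.00728 W m⁻²

Orbital distance: d = 5.77 AU = 8.632×10^11 m.
Flux at the orbit: S = L/(4πd²) = 4.00×10^25/(4π·(8.63×10^11)²) = 4.272 W m⁻².
TOA radiative forcing: ΔF = (1−α)ΔS/4 = 0.562·(+0.0518)/4 = 0.007278 W m⁻².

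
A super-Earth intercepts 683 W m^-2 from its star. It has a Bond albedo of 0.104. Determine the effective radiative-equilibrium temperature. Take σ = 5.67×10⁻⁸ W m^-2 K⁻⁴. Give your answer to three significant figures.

228 K

Averaging over the sphere, the absorbed flux is S(1−α)/4 = 153.0 W m^-2.
Set σT⁴ = 153.0 → T = (153.0/σ)^(1/4) = 227.9 K.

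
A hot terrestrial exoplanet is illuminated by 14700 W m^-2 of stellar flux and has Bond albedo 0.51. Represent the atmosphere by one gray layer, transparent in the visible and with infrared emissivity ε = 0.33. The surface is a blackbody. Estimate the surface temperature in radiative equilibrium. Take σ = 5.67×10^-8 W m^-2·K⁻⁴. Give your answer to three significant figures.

At the top of the atmosphere, σT_e⁴ = S(1−α)/4 = 1801 W m^-2, giving T_e = 422.2 K.
Surface balance with a leaky layer gives σT_s⁴ = σT_e⁴·2/(2−ε), so T_s = T_e·[2/(2−0.33)]^(1/4) = 441.6 K.

442 kelvin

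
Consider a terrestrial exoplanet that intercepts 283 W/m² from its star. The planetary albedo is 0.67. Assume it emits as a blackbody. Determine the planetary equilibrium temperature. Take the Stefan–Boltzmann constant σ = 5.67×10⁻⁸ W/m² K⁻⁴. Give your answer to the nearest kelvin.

Averaging over the sphere, the absorbed flux is S(1−α)/4 = 23.35 W/m².
Set σT⁴ = 23.35 → T = (23.35/σ)^(1/4) = 142.5 K.

142 K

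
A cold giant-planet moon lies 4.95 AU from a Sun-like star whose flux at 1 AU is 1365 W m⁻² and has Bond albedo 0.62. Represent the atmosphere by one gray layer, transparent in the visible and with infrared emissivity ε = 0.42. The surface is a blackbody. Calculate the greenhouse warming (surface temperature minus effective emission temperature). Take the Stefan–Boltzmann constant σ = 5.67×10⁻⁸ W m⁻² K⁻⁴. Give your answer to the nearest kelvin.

Flux at the orbit: S = 1365/(4.95)² = 55.71 W m⁻².
The planet radiates to space at T_e = [S(1−α)/(4σ)]^(1/4) = 98.29 K.
For a single slab of emissivity ε, T_s⁴ = 2T_e⁴/(2−ε); thus T_s = 98.29·(1.266)^(1/4) = 104.3 K.
The atmosphere warms the surface by 5.966 K.

6 K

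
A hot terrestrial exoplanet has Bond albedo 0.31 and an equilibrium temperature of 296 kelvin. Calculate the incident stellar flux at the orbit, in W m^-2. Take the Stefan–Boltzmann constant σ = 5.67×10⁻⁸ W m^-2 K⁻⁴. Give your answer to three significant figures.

Invert the energy balance for S: S = 4σT⁴/(1−α).
The emitted flux is σT⁴ = 435.3 W m^-2.
S = 4·435.3/0.69 = 2523 W m^-2.

2520 W m^-2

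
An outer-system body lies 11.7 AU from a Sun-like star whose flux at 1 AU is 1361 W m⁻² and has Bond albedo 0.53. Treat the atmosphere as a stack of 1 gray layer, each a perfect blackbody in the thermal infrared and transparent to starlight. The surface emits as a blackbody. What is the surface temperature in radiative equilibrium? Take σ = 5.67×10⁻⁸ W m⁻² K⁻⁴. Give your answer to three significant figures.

Irradiance scales as 1/d², so S = 1361 W m⁻² × (1/11.7)² = 9.942 W m⁻².
The effective emission temperature is T_e = [S(1−α)/(4σ)]^¼ = 67.37 K.
With N = 1 opaque layers, T_s = (N+1)^(1/4)·T_e = 2^(1/4)·67.37 = 80.12 K.

80.1 K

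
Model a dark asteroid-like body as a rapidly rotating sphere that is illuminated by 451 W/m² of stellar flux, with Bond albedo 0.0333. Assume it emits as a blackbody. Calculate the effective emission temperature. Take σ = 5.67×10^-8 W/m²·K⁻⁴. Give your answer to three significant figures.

209 K

The planet absorbs (1−α)S over its disc πR² and re-emits over 4πR², so the mean absorbed flux is (1−0.0333)·451.0/4 = 109.0 W/m².
Set σT⁴ = 109.0 → T = (109.0/σ)^(1/4) = 209.4 K.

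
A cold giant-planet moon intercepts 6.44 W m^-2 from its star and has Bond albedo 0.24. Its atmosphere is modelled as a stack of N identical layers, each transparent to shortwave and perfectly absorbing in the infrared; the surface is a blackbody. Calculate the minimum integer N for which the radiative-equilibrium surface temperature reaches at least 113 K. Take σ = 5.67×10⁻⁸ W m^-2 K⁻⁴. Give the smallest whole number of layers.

The effective emission temperature is T_e = [S(1−α)/(4σ)]^¼ = 68.16 K.
Need (N+1)T_e⁴ ≥ T_s⁴, i.e. N+1 ≥ (113/68.16)⁴ = 7.555.
Rounding up, N = 7.

7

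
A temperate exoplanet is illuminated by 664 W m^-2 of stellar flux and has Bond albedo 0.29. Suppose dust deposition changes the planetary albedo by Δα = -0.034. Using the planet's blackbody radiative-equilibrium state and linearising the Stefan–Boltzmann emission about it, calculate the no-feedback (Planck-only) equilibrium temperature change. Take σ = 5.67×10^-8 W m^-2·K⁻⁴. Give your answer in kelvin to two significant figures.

The baseline emission temperature is T_e = 213.5 K.
The change in absorbed flux is Δ[S(1−α)/4] = −SΔα/4 = 5.644 W m^-2.
Linearising σT⁴ gives d(σT⁴)/dT = 4σT_e³ = 2.208 W m^-2 per K.
ΔT₀ = ΔF/λ_P = 5.644/2.208 = 2.56 K.

2.6 K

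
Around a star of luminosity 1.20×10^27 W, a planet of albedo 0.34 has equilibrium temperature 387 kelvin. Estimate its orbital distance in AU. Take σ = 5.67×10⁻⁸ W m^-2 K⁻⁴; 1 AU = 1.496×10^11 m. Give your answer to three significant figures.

0.744 AU

Required flux: S = 4σT⁴/(1−α) = 7708 W m^-2.
S = L/(4πd²) → d = √(L/4πS) = √(1.20×10^27/(4π·7708)) = 1.113×10^11 m = 0.7440 AU.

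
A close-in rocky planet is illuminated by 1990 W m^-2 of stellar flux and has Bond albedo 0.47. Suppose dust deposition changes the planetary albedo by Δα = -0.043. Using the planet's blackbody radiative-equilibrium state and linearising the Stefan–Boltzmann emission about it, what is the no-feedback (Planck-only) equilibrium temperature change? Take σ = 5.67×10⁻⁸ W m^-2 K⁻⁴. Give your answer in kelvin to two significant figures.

5.3 K

Unperturbed T_e = [1990·(1−0.47)/(4σ)]^¼ = 261.1 K.
TOA radiative forcing: ΔF = −S·Δα/4 = −1990·(-0.043)/4 = 21.39 W m^-2.
Linearising σT⁴ gives d(σT⁴)/dT = 4σT_e³ = 4.039 W m^-2 per K.
So ΔT₀ = 21.39/4.039 = 5.30 K.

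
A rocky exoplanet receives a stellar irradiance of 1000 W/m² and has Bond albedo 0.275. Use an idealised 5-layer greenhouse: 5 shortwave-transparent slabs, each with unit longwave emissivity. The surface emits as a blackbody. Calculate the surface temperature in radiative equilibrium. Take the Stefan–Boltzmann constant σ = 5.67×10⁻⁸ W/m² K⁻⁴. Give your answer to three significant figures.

372 K

OLR = S(1−α)/4 = 181.2 W/m²; the top layer radiates at T_e = 237.8 K.
For an N-layer opaque stack, T_s⁴ = (N+1)T_e⁴, hence T_s = (6)^(1/4)×237.8 K = 372.1 K.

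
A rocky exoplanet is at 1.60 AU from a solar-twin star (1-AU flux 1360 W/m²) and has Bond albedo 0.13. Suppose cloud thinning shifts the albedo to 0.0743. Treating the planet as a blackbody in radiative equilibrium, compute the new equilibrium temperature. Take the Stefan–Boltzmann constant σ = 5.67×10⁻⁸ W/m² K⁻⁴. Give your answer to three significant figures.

216 K

By the inverse-square law, S = 1360/1.60² = 531.2 W/m².
New equilibrium: T₂ = [(1−0.0743)·531.2/(4σ)]^(1/4) = 215.8 K.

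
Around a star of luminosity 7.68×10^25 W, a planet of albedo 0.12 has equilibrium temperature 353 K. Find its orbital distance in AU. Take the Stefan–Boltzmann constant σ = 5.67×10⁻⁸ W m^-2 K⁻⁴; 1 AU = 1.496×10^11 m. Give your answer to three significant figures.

0.261 AU

Required flux: S = 4σT⁴/(1−α) = 4002 W m^-2.
From L = 4πd²S, d = √(7.68×10^25/(4π·4002)) = 3.908×10^10 m = 0.2612 AU.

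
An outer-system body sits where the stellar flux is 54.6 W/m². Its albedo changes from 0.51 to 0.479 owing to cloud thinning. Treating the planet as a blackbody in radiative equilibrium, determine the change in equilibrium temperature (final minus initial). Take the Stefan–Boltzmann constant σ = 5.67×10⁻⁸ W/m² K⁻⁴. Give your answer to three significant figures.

1.61 K

With α = 0.51, T₁ = 104.2 K.
With α = 0.479, T₂ = 105.8 K.
ΔT = T₂ − T₁ = 1.611 K.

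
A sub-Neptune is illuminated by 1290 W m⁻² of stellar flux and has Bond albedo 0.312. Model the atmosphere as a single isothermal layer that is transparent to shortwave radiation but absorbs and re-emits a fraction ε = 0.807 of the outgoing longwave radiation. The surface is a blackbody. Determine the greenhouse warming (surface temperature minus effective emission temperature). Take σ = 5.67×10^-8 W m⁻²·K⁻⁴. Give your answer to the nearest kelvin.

Effective emission temperature (TOA balance): σT_e⁴ = S(1−α)/4 = 221.9 W m⁻² → T_e = 250.1 K.
The surface balance (absorbed SW + ε·downward IR = σT_s⁴) with T_a⁴ = T_s⁴/2 reduces to T_s = T_e·[2/(2−ε)]^¼ = 284.6 K.
Greenhouse warming: T_s − T_e = 34.49 K.

34 K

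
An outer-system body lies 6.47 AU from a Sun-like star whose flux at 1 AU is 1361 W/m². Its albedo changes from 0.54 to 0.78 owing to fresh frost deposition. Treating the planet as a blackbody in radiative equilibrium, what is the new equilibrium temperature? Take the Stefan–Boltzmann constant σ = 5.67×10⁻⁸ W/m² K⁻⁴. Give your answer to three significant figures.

By the inverse-square law, S = 1361/6.47² = 32.51 W/m².
New equilibrium: T₂ = [(1−0.78)·32.51/(4σ)]^(1/4) = 74.94 K.

74.9 K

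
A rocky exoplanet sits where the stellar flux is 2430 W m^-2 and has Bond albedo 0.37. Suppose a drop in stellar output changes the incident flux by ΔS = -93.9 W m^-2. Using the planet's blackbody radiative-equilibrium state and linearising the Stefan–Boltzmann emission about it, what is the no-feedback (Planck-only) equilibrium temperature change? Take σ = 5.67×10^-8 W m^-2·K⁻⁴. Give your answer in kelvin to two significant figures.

-2.8 K

Unperturbed T_e = [2430·(1−0.37)/(4σ)]^¼ = 286.6 K.
Only a fraction (1−α) is absorbed and it's spread over 4πR², so ΔF = (1−α)ΔS/4 = -14.79 W m^-2.
The Planck feedback parameter is 4σT_e³ = 5.341 W m^-2/K.
So ΔT₀ = -14.79/5.341 = -2.77 K.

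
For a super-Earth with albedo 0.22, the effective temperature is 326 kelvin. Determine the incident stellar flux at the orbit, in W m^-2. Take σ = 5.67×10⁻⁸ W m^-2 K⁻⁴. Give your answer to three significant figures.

3280 W m^-2

Invert the energy balance for S: S = 4σT⁴/(1−α).
The emitted flux is σT⁴ = 640.4 W m^-2.
S = 4·640.4/0.78 = 3284 W m^-2.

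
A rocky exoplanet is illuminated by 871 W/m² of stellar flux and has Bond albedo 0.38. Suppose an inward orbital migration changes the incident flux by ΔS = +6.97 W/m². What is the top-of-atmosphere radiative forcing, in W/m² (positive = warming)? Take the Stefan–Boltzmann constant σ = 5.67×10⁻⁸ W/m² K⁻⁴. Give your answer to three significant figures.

Only a fraction (1−α) is absorbed and it's spread over 4πR², so ΔF = (1−α)ΔS/4 = 1.080 W/m².

1.08 W/m²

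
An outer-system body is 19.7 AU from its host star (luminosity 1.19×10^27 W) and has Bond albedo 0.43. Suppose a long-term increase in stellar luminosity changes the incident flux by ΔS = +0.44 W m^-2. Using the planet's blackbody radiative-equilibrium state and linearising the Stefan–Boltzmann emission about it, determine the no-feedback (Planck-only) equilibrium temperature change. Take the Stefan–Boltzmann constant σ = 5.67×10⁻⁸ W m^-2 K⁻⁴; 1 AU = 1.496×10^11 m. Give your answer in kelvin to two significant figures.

d = 19.7 × 1.496×10^11 m = 2.947×10^12 m.
Flux at the orbit: S = L/(4πd²) = 1.19×10^27/(4π·(2.95×10^12)²) = 10.90 W m^-2.
The baseline emission temperature is T_e = 72.35 K.
TOA radiative forcing: ΔF = (1−α)ΔS/4 = 0.57·(+0.44)/4 = 0.06270 W m^-2.
Planck response: λ_P = 4σT_e³ = 4·5.67×10⁻⁸·(72.35)³ = 0.08590 W m^-2/K.
Hence the no-feedback warming is ΔF/(4σT_e³) = 0.730 K.

0.73 K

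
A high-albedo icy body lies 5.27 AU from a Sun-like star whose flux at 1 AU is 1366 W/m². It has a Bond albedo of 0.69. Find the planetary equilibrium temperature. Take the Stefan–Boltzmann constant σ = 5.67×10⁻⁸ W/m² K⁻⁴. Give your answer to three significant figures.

Flux at the orbit: S = 1366/(5.27)² = 49.18 W/m².
Absorbed flux (global mean): S(1−α)/4 = 49.18·0.31/4 = 3.812 W/m².
Set σT⁴ = 3.812 → T = (3.812/σ)^(1/4) = 90.55 K.

90.5 K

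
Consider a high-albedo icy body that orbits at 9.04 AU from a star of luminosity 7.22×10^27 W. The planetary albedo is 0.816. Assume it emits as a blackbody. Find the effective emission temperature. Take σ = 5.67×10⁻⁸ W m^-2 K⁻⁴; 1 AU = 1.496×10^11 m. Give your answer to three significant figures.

126 K

Orbital distance: d = 9.04 AU = 1.352×10^12 m.
Flux at the orbit: S = L/(4πd²) = 7.22×10^27/(4π·(1.35×10^12)²) = 314.1 W m^-2.
Averaging over the sphere, the absorbed flux is S(1−α)/4 = 14.45 W m^-2.
In equilibrium σT⁴ equals this, so T = 126.4 K.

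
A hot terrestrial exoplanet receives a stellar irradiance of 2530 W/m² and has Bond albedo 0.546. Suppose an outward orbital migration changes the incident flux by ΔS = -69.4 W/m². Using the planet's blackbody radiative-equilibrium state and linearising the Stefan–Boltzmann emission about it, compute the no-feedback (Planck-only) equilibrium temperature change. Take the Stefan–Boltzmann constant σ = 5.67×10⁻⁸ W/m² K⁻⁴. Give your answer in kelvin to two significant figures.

-1.8 K

Unperturbed T_e = [2530·(1−0.546)/(4σ)]^¼ = 266.8 K.
TOA radiative forcing: ΔF = (1−α)ΔS/4 = 0.454·(-69.4)/4 = -7.877 W/m².
The Planck feedback parameter is 4σT_e³ = 4.306 W/m²/K.
So ΔT₀ = -7.877/4.306 = -1.83 K.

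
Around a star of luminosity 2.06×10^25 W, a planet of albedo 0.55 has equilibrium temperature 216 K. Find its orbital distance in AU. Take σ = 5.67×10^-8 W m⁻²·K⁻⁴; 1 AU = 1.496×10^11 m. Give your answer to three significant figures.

Required flux: S = 4σT⁴/(1−α) = 1097 W m⁻².
From L = 4πd²S, d = √(2.06×10^25/(4π·1097)) = 3.866×10^10 m = 0.2584 AU.

0.258 AU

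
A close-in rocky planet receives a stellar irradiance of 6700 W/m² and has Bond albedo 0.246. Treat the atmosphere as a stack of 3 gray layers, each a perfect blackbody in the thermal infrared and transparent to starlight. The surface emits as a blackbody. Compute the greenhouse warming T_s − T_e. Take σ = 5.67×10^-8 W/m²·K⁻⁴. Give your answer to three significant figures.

OLR = S(1−α)/4 = 1263 W/m²; the top layer radiates at T_e = 386.3 K.
Surface: T_s = (4)^¼·T_e = 546.3 K.
So the greenhouse effect raises the surface by 546.3 − 386.3 = 160.0 K.

160 kelvin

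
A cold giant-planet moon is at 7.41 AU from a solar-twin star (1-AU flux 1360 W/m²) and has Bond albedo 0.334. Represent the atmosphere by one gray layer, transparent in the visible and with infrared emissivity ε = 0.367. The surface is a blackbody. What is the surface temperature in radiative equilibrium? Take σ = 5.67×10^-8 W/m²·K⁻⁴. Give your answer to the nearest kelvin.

By the inverse-square law, S = 1360/7.41² = 24.77 W/m².
Effective emission temperature (TOA balance): σT_e⁴ = S(1−α)/4 = 4.124 W/m² → T_e = 92.35 K.
The surface balance (absorbed SW + ε·downward IR = σT_s⁴) with T_a⁴ = T_s⁴/2 reduces to T_s = T_e·[2/(2−ε)]^¼ = 97.15 K.

97 K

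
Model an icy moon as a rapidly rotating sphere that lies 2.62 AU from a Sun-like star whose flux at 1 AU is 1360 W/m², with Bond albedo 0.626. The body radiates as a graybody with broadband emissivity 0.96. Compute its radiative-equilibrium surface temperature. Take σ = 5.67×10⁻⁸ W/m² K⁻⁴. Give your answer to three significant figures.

136 K

By the inverse-square law, S = 1360/2.62² = 198.1 W/m².
Absorbed flux (global mean): S(1−α)/4 = 198.1·0.374/4 = 18.52 W/m².
Radiative balance εσT⁴ = 18.52 gives T = [18.52/(0.96·σ)]^(1/4) = 135.8 K.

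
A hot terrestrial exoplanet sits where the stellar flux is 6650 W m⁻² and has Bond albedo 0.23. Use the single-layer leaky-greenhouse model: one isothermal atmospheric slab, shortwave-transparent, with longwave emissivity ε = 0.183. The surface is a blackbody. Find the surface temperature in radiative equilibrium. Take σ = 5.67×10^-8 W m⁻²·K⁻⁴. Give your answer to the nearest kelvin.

397 K

The planet radiates to space at T_e = [S(1−α)/(4σ)]^(1/4) = 387.6 K.
The surface balance (absorbed SW + ε·downward IR = σT_s⁴) with T_a⁴ = T_s⁴/2 reduces to T_s = T_e·[2/(2−ε)]^¼ = 397.0 K.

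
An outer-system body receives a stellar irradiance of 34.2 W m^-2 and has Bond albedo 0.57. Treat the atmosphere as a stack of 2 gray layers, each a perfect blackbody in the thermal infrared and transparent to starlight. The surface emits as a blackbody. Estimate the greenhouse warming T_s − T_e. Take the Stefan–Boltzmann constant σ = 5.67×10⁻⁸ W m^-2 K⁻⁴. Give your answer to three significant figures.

28.4 kelvin

The effective emission temperature is T_e = [S(1−α)/(4σ)]^¼ = 89.74 K.
Surface: T_s = (3)^¼·T_e = 118.1 K.
Warming: T_s − T_e = 28.36 K.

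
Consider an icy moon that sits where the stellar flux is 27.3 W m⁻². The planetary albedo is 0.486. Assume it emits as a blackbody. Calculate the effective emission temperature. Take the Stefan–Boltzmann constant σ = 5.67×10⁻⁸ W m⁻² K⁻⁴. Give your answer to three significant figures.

The planet absorbs (1−α)S over its disc πR² and re-emits over 4πR², so the mean absorbed flux is (1−0.486)·27.30/4 = 3.508 W m⁻².
Set σT⁴ = 3.508 → T = (3.508/σ)^(1/4) = 88.69 K.

88.7 K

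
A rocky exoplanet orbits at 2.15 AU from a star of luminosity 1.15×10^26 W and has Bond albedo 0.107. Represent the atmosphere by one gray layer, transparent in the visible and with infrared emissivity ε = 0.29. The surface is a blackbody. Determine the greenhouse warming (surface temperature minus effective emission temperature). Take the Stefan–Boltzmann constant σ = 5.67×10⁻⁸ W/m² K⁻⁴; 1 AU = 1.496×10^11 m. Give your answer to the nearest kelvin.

5 kelvin

Orbital distance: d = 2.15 AU = 3.216×10^11 m.
Spreading L over a sphere of radius d: S = 1.15×10^26/(4π·3.22×10^11²) = 88.46 W/m².
The planet radiates to space at T_e = [S(1−α)/(4σ)]^(1/4) = 136.6 K.
For a single slab of emissivity ε, T_s⁴ = 2T_e⁴/(2−ε); thus T_s = 136.6·(1.17)^(1/4) = 142.1 K.
T_s − T_e = 142.1 − 136.6 = 5.456 K.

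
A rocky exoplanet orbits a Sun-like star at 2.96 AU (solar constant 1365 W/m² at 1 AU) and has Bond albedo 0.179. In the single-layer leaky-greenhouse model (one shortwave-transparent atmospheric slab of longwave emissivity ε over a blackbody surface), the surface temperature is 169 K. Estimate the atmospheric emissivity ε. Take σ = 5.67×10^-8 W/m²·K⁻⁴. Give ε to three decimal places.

0.617

By the inverse-square law, S = 1365/2.96² = 155.8 W/m².
First, T_e = [155.8·(1−0.179)/(4σ)]^(1/4) = 154.1 K.
Inverting T_s⁴ = 2T_e⁴/(2−ε): (T_e/T_s)⁴ = 0.6914, so ε = 2(1 − 0.6914) = 0.6173.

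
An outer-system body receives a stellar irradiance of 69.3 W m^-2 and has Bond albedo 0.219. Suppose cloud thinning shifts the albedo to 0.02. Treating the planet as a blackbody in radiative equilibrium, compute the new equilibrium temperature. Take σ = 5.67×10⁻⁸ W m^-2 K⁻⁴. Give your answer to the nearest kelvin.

New equilibrium: T₂ = [(1−0.02)·69.30/(4σ)]^(1/4) = 131.5 K.

132 K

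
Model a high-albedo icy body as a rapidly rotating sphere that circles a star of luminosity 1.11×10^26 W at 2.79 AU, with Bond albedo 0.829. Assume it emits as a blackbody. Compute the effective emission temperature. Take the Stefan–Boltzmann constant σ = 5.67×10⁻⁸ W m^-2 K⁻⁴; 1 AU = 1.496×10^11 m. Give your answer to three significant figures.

78.6 K

Orbital distance: d = 2.79 AU = 4.174×10^11 m.
S = L/(4πd²) = 50.70 W m^-2.
The planet absorbs (1−α)S over its disc πR² and re-emits over 4πR², so the mean absorbed flux is (1−0.829)·50.70/4 = 2.168 W m^-2.
Balancing against σT⁴: T = (2.168/5.67×10⁻⁸)^(1/4) = 78.63 K.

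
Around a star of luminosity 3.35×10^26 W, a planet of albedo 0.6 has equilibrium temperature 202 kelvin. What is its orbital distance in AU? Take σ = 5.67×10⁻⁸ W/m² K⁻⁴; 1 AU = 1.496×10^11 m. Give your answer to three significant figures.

Required flux: S = 4σT⁴/(1−α) = 944.0 W/m².
Then d = [L/(4πS)]^(1/2) = 1.680×10^11 m, i.e. 1.123 AU.

1.12 AU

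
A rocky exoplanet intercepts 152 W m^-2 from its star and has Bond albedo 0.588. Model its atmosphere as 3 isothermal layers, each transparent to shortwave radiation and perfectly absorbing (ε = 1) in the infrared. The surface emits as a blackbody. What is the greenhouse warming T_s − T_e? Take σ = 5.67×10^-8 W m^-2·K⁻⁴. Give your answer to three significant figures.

The effective emission temperature is T_e = [S(1−α)/(4σ)]^¼ = 128.9 K.
T_s = (N+1)^(1/4)·T_e = 182.3 K.
Warming: T_s − T_e = 53.39 K.

53.4 K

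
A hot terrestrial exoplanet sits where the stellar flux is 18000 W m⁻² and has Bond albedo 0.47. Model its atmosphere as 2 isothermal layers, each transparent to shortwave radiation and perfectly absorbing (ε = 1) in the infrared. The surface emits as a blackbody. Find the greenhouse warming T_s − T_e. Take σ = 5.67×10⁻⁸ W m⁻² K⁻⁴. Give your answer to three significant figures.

The effective emission temperature is T_e = [S(1−α)/(4σ)]^¼ = 452.9 K.
T_s = (N+1)^(1/4)·T_e = 596.0 K.
Warming: T_s − T_e = 143.1 K.

143 K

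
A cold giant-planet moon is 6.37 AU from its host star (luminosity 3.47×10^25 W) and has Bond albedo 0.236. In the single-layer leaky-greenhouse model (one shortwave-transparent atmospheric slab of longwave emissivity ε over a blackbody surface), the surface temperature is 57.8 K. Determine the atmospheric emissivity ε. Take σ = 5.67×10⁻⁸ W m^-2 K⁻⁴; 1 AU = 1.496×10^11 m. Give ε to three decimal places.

Orbital distance: d = 6.37 AU = 9.530×10^11 m.
S = L/(4πd²) = 3.041 W m^-2.
First, T_e = [3.041·(1−0.236)/(4σ)]^(1/4) = 56.57 K.
Inverting T_s⁴ = 2T_e⁴/(2−ε): (T_e/T_s)⁴ = 0.9177, so ε = 2(1 − 0.9177) = 0.1645.

0.165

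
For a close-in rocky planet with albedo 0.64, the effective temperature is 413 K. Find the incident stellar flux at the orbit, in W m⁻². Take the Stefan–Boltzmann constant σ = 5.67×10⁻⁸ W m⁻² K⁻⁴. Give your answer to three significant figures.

Invert the energy balance for S: S = 4σT⁴/(1−α).
The emitted flux is σT⁴ = 1650 W m⁻².
S = 4·1650/0.36 = 18330 W m⁻².

18300 W m⁻²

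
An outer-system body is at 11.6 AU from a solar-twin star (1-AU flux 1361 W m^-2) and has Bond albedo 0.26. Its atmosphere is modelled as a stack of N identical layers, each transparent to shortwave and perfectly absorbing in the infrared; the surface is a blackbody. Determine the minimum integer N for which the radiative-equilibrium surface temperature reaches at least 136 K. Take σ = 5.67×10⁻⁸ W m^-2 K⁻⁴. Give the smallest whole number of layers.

10

Irradiance scales as 1/d², so S = 1361 W m^-2 × (1/11.6)² = 10.11 W m^-2.
OLR = S(1−α)/4 = 1.871 W m^-2; the top layer radiates at T_e = 75.79 K.
Need (N+1)T_e⁴ ≥ T_s⁴, i.e. N+1 ≥ (136/75.79)⁴ = 10.366.
Rounding up, N = 10.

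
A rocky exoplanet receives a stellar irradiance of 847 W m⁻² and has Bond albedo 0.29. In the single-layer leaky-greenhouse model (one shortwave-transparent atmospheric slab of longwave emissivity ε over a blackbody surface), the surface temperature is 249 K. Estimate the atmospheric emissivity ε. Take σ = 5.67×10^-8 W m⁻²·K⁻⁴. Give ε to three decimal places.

Effective temperature: T_e = [S(1−α)/(4σ)]^(1/4) = 226.9 K.
Inverting T_s⁴ = 2T_e⁴/(2−ε): (T_e/T_s)⁴ = 0.6898, so ε = 2(1 − 0.6898) = 0.6205.

0.620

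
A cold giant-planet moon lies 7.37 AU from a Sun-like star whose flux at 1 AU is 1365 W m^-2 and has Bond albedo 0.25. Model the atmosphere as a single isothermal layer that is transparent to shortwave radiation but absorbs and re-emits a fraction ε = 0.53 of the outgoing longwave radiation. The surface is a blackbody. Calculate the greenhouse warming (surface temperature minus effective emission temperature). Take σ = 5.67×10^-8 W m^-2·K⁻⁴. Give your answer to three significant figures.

7.64 K

Flux at the orbit: S = 1365/(7.37)² = 25.13 W m^-2.
At the top of the atmosphere, σT_e⁴ = S(1−α)/4 = 4.712 W m^-2, giving T_e = 95.48 K.
For a single slab of emissivity ε, T_s⁴ = 2T_e⁴/(2−ε); thus T_s = 95.48·(1.361)^(1/4) = 103.1 K.
Greenhouse warming: T_s − T_e = 7.639 K.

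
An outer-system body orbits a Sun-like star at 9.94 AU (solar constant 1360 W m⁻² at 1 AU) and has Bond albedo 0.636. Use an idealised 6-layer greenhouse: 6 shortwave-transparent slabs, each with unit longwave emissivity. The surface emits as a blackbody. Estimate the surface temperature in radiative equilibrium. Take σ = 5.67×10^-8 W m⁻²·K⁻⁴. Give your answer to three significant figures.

112 K

Flux at the orbit: S = 1360/(9.94)² = 13.76 W m⁻².
Top-of-atmosphere balance: σT_e⁴ = S(1−α)/4 = 1.253 W m⁻² → T_e = 68.56 K.
For an N-layer opaque stack, T_s⁴ = (N+1)T_e⁴, hence T_s = (7)^(1/4)×68.56 K = 111.5 K.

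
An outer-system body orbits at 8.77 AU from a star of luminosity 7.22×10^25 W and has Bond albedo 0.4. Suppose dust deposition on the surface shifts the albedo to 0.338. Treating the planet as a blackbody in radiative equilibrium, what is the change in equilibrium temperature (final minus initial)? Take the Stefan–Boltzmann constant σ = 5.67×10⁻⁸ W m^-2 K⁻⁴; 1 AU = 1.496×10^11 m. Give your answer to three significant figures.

1.36 K

d = 8.77 × 1.496×10^11 m = 1.312×10^12 m.
Flux at the orbit: S = L/(4πd²) = 7.22×10^25/(4π·(1.31×10^12)²) = 3.338 W m^-2.
Before: T₁ = [3.338·0.6/(4σ)]^(1/4) = 54.51 K.
After:  T₂ = [3.338·0.662/(4σ)]^(1/4) = 55.87 K.
Change: 55.87 − 54.51 = 1.357 K.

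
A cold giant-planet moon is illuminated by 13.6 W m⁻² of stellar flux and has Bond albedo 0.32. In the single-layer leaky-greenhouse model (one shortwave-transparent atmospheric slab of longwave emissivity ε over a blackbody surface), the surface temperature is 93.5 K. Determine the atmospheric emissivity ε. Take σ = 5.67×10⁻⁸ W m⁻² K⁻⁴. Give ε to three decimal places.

0.933

First, T_e = [13.60·(1−0.32)/(4σ)]^(1/4) = 79.91 K.
Since (2−ε)/2 = (T_e/T_s)⁴ = 0.5335, ε = 0.9329.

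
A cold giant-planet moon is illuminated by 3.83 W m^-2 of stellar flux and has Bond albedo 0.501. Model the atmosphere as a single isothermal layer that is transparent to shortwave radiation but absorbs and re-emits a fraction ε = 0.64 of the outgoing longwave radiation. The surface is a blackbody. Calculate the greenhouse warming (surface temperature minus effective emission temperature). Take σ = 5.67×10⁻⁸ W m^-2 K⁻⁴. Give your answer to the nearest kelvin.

5 K

Effective emission temperature (TOA balance): σT_e⁴ = S(1−α)/4 = 0.4778 W m^-2 → T_e = 53.88 K.
The surface balance (absorbed SW + ε·downward IR = σT_s⁴) with T_a⁴ = T_s⁴/2 reduces to T_s = T_e·[2/(2−ε)]^¼ = 59.33 K.
T_s − T_e = 59.33 − 53.88 = 5.453 K.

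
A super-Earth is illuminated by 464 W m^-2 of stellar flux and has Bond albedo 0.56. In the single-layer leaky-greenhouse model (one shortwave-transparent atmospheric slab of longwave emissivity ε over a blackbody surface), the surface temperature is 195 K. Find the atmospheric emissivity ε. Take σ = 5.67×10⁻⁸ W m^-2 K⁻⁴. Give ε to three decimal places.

0.755

TOA balance gives T_e = 173.2 K.
T_s⁴ = T_e⁴·2/(2−ε) → ε = 2 − 2(T_e/T_s)⁴ = 2 − 2·(173.2/195)⁴ = 0.7549.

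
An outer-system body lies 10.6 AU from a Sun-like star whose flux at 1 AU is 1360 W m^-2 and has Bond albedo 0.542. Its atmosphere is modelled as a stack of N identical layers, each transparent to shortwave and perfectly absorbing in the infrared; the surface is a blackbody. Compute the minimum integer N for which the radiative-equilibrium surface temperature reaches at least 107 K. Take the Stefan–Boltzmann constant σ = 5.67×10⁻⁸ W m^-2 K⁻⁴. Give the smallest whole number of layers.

5

Irradiance scales as 1/d², so S = 1360 W m^-2 × (1/10.6)² = 12.10 W m^-2.
OLR = S(1−α)/4 = 1.386 W m^-2; the top layer radiates at T_e = 70.31 K.
Need (N+1)T_e⁴ ≥ T_s⁴, i.e. N+1 ≥ (107/70.31)⁴ = 5.363.
The minimum whole number is N = 5.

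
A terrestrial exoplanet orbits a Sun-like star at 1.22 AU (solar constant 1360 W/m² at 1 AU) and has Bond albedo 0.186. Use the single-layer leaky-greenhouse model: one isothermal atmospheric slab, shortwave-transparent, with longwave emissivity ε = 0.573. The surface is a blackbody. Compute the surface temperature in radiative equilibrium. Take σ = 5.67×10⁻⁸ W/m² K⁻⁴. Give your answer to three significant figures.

260 K

Flux at the orbit: S = 1360/(1.22)² = 913.7 W/m².
At the top of the atmosphere, σT_e⁴ = S(1−α)/4 = 185.9 W/m², giving T_e = 239.3 K.
Surface balance with a leaky layer gives σT_s⁴ = σT_e⁴·2/(2−ε), so T_s = T_e·[2/(2−0.573)]^(1/4) = 260.4 K.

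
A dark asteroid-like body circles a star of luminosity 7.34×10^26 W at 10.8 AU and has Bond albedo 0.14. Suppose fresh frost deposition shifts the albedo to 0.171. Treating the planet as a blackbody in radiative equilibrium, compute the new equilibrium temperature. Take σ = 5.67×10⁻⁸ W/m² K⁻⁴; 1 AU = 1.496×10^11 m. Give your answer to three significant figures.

95.1 K

Orbital distance: d = 10.8 AU = 1.616×10^12 m.
Flux at the orbit: S = L/(4πd²) = 7.34×10^26/(4π·(1.62×10^12)²) = 22.38 W/m².
New equilibrium: T₂ = [(1−0.171)·22.38/(4σ)]^(1/4) = 95.10 K.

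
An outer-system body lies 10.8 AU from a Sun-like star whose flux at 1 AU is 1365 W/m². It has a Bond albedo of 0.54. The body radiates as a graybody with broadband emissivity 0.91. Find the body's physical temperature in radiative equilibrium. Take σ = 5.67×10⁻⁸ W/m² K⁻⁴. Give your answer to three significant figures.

Flux at the orbit: S = 1365/(10.8)² = 11.70 W/m².
Absorbed flux (global mean): S(1−α)/4 = 11.70·0.46/4 = 1.346 W/m².
Radiative balance εσT⁴ = 1.346 gives T = [1.346/(0.91·σ)]^(1/4) = 71.46 K.

71.5 K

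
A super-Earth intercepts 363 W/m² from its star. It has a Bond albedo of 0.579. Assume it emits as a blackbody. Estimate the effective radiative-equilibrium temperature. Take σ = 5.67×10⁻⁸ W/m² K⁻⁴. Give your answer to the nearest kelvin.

Absorbed flux (global mean): S(1−α)/4 = 363.0·0.421/4 = 38.21 W/m².
Set σT⁴ = 38.21 → T = (38.21/σ)^(1/4) = 161.1 K.

161 K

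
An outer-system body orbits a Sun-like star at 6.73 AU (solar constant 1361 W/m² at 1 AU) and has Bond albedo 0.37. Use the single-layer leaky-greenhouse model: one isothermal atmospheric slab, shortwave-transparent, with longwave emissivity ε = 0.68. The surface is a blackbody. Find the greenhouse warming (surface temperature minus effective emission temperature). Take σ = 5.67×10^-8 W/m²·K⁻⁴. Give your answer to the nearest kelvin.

10 kelvin

Irradiance scales as 1/d², so S = 1361 W/m² × (1/6.73)² = 30.05 W/m².
Effective emission temperature (TOA balance): σT_e⁴ = S(1−α)/4 = 4.733 W/m² → T_e = 95.58 K.
The surface balance (absorbed SW + ε·downward IR = σT_s⁴) with T_a⁴ = T_s⁴/2 reduces to T_s = T_e·[2/(2−ε)]^¼ = 106.0 K.
Greenhouse warming: T_s − T_e = 10.46 K.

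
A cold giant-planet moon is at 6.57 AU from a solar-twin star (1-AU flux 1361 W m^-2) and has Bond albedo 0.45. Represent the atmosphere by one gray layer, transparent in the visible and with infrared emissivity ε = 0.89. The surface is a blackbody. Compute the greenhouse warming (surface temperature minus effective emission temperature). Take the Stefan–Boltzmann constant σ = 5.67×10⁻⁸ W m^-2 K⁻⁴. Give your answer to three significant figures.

14.8 K

By the inverse-square law, S = 1361/6.57² = 31.53 W m^-2.
The planet radiates to space at T_e = [S(1−α)/(4σ)]^(1/4) = 93.51 K.
For a single slab of emissivity ε, T_s⁴ = 2T_e⁴/(2−ε); thus T_s = 93.51·(1.802)^(1/4) = 108.3 K.
Greenhouse warming: T_s − T_e = 14.83 K.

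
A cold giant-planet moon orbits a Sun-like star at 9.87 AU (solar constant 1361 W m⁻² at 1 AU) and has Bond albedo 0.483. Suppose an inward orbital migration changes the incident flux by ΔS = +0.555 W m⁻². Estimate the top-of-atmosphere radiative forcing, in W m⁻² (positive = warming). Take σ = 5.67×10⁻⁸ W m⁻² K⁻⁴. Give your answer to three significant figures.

0.0717 W m⁻²

Irradiance scales as 1/d², so S = 1361 W m⁻² × (1/9.87)² = 13.97 W m⁻².
Only a fraction (1−α) is absorbed and it's spread over 4πR², so ΔF = (1−α)ΔS/4 = 0.07173 W m⁻².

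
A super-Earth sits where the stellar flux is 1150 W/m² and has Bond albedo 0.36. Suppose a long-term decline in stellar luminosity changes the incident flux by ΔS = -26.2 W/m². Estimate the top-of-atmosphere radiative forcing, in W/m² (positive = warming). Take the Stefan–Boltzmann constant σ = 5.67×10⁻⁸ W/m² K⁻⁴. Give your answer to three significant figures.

-4.19 W/m²

TOA radiative forcing: ΔF = (1−α)ΔS/4 = 0.64·(-26.2)/4 = -4.192 W/m².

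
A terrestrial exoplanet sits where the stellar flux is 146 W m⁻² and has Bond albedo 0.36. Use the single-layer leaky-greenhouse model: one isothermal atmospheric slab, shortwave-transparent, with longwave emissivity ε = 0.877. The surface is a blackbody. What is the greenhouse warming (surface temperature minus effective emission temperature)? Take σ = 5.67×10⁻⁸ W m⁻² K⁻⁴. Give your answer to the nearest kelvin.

Effective emission temperature (TOA balance): σT_e⁴ = S(1−α)/4 = 23.36 W m⁻² → T_e = 142.5 K.
For a single slab of emissivity ε, T_s⁴ = 2T_e⁴/(2−ε); thus T_s = 142.5·(1.781)^(1/4) = 164.6 K.
T_s − T_e = 164.6 − 142.5 = 22.11 K.

22 kelvin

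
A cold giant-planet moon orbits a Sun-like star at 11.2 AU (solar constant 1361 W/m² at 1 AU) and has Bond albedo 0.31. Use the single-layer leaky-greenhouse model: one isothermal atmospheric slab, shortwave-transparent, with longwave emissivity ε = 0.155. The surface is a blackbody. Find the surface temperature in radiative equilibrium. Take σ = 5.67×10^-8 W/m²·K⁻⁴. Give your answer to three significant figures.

Irradiance scales as 1/d², so S = 1361 W/m² × (1/11.2)² = 10.85 W/m².
Effective emission temperature (TOA balance): σT_e⁴ = S(1−α)/4 = 1.872 W/m² → T_e = 75.80 K.
For a single slab of emissivity ε, T_s⁴ = 2T_e⁴/(2−ε); thus T_s = 75.80·(1.084)^(1/4) = 77.34 K.

77.3 K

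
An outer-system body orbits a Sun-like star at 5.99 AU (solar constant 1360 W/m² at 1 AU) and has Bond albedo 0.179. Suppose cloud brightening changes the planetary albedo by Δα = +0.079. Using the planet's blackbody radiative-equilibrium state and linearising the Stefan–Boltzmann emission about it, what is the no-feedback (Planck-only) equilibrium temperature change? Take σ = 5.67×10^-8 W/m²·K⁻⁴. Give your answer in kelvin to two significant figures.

-2.6 K

Flux at the orbit: S = 1360/(5.99)² = 37.90 W/m².
Unperturbed T_e = [37.90·(1−0.179)/(4σ)]^¼ = 108.2 K.
ΔF = −(S/4)Δα = −(37.90/4)×(+0.079) = -0.7486 W/m².
Linearising σT⁴ gives d(σT⁴)/dT = 4σT_e³ = 0.2875 W/m² per K.
ΔT₀ = ΔF/λ_P = -0.7486/0.2875 = -2.60 K.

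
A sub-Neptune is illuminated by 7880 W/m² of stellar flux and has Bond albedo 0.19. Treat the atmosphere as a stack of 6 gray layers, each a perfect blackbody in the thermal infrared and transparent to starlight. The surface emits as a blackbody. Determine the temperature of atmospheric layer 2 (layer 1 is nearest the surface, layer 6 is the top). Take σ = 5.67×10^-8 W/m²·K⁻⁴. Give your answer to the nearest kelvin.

612 kelvin

The effective emission temperature is T_e = [S(1−α)/(4σ)]^¼ = 409.6 K.
In the N-layer model, layer k (counted from the surface) has T_k = (N+1−k)^(1/4)·T_e.
With k = 2: T_2 = (6+1−2)^¼·409.6 K = 612.5 K.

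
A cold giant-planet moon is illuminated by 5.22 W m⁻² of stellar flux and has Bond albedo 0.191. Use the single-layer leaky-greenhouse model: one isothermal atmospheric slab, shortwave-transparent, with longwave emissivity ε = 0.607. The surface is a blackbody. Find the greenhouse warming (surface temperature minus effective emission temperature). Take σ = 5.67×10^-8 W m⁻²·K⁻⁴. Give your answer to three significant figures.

6.22 K

Effective emission temperature (TOA balance): σT_e⁴ = S(1−α)/4 = 1.056 W m⁻² → T_e = 65.69 K.
For a single slab of emissivity ε, T_s⁴ = 2T_e⁴/(2−ε); thus T_s = 65.69·(1.436)^(1/4) = 71.91 K.
Greenhouse warming: T_s − T_e = 6.217 K.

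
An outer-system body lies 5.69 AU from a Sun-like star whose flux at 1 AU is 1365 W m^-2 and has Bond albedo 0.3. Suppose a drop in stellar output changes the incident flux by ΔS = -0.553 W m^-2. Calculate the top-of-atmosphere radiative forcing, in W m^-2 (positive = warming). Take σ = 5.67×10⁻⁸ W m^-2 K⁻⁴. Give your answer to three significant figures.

-0.0968 W m^-2

Flux at the orbit: S = 1365/(5.69)² = 42.16 W m^-2.
Only a fraction (1−α) is absorbed and it's spread over 4πR², so ΔF = (1−α)ΔS/4 = -0.09677 W m^-2.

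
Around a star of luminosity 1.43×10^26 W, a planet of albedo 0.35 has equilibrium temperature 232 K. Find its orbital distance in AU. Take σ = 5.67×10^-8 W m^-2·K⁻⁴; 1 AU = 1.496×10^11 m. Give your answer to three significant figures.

Energy balance gives S = 4σT⁴/(1−α) = 1011 W m^-2.
From L = 4πd²S, d = √(1.43×10^26/(4π·1011)) = 1.061×10^11 m = 0.7092 AU.

0.709 AU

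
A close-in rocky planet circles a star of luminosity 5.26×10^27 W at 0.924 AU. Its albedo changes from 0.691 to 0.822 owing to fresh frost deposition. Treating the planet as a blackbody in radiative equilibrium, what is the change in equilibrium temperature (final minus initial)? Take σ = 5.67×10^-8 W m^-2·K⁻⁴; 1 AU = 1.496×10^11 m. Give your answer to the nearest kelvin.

-54 K

d = 0.924 × 1.496×10^11 m = 1.382×10^11 m.
S = L/(4πd²) = 21910 W m^-2.
Before: T₁ = [21910·0.309/(4σ)]^(1/4) = 415.6 K.
Final:   T₂ = [S(1−0.822)/(4σ)]^(1/4) = 362.1 K.
ΔT = T₂ − T₁ = -53.54 K.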